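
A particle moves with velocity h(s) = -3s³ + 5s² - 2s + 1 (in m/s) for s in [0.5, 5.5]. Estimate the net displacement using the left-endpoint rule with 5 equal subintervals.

Δs = (5.5 − 0.5)/5 = 1.
Left endpoints: 0.5, 1.5, 2.5, 3.5, 4.5.
h(0.5) = 0.875, h(1.5) = -0.875, h(2.5) = -19.625, h(3.5) = -73.375, h(4.5) = -180.125.
Sum = Δs · [h(0.5) + h(1.5) + h(2.5) + h(3.5) + h(4.5)].
Sum = -273.125.

-273.125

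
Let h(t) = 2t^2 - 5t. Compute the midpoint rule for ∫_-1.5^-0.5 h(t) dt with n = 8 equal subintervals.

Δt = (-0.5 − (-1.5))/8 = 0.125.
Midpoints: -1.4375, -1.3125, -1.1875, -1.0625, -0.9375, -0.8125, -0.6875, -0.5625.
h(-1.4375) = 11.3203125, h(-1.3125) = 10.0078125, h(-1.1875) = 8.7578125, h(-1.0625) = 7.5703125, h(-0.9375) = 6.4453125, h(-0.8125) = 5.3828125, h(-0.6875) = 4.3828125, h(-0.5625) = 3.4453125.
Sum = Δt · [h(-1.4375) + h(-1.3125) + h(-1.1875) + ...].
Sum = 7.1640625.

7.1640625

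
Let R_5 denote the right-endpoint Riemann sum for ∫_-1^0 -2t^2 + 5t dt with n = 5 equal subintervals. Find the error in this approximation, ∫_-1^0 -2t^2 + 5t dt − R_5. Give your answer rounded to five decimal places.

-0.68667

Exact integral: ∫_-1^0 f(t) dt ≈ -3.1666667.
R_5 = -2.48.
Error ≈ -3.1666667 − (-2.48) ≈ -0.68667.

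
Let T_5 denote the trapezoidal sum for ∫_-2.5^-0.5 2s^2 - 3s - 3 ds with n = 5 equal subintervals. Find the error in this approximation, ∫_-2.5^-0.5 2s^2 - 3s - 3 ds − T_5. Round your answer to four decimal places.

Exact integral: ∫_-2.5^-0.5 f(s) ds ≈ 13.333333.
T_5 = 13.44.
Error ≈ 13.333333 − 13.44 ≈ -0.1067.

-0.1067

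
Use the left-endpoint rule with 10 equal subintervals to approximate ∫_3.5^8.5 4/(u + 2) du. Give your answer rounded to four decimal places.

Δu = (8.5 − 3.5)/10 = 0.5.
Left endpoints: 3.5, 4, 4.5, 5, 5.5, 6, 6.5, 7, 7.5, 8.
f(3.5) = 8/11, f(4) = 2/3, f(4.5) = 8/13, f(5) = 4/7, f(5.5) = 8/15, f(6) = 0.5, f(6.5) = 8/17, f(7) = 4/9, f(7.5) = 8/19, f(8) = 0.4.
Sum = Δu · [f(3.5) + f(4) + f(4.5) + ...].
Sum ≈ 2.6751.

2.6751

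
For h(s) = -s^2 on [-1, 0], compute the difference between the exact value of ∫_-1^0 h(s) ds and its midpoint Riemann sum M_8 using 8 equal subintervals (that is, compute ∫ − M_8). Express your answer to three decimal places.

-0.001

Exact integral: ∫_-1^0 h(s) ds ≈ -0.33333.
M_8 = -0.33203125.
Error ≈ -0.33333 − (-0.33203125) ≈ -0.001.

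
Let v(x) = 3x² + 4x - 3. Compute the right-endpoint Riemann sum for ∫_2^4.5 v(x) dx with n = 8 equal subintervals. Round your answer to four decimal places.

117.4268

Δx = (4.5 − 2)/8 = 0.3125.
Right endpoints: 2.3125, 2.625, 2.9375, 3.25, 3.5625, 3.875, 4.1875, 4.5.
v(2.3125) = 22.29296875, v(2.625) = 28.171875, v(2.9375) = 34.63671875, v(3.25) = 41.6875, v(3.5625) = 49.32421875, v(3.875) = 57.546875, v(4.1875) = 66.35546875, v(4.5) = 75.75.
Sum = Δx · [v(2.3125) + v(2.625) + v(2.9375) + ...].
Sum ≈ 117.4268.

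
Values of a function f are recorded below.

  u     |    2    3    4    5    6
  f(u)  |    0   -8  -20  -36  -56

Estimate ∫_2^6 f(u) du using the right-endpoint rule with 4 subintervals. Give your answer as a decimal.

Δu = 1.
Sum = 1·[(-8) + (-20) + (-36) + (-56)] = -120.

-120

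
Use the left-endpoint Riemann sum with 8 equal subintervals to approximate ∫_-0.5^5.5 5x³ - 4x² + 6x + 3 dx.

Δx = (5.5 − (-0.5))/8 = 0.75.
Left endpoints: -0.5, 0.25, 1, 1.75, 2.5, 3.25, 4, 4.75.
f(-0.5) = -1.625, f(0.25) = 4.328125, f(1) = 10, f(1.75) = 28.046875, f(2.5) = 71.125, f(3.25) = 151.890625, f(4) = 283, f(4.75) = 477.109375.
Sum = Δx · [f(-0.5) + f(0.25) + f(1) + ...].
Sum = 767.90625.

767.90625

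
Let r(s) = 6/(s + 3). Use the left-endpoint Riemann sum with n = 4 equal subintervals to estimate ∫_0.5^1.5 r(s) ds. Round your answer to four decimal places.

1.5565

Δs = (1.5 − 0.5)/4 = 0.25.
Left endpoints: 0.5, 0.75, 1, 1.25.
r(0.5) = 12/7, r(0.75) = 1.6, r(1) = 1.5, r(1.25) = 24/17.
Sum = Δs · [r(0.5) + r(0.75) + r(1) + r(1.25)].
Sum ≈ 1.5565.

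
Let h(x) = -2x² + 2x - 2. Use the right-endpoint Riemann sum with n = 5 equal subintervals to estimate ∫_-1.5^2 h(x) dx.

Δx = (2 − (-1.5))/5 = 0.7.
Right endpoints: -0.8, -0.1, 0.6, 1.3, 2.
h(-0.8) = -4.88, h(-0.1) = -2.22, h(0.6) = -1.52, h(1.3) = -2.78, h(2) = -6.
Sum = Δx · [h(-0.8) + h(-0.1) + h(0.6) + h(1.3) + h(2)].
Sum = -12.18.

-12.18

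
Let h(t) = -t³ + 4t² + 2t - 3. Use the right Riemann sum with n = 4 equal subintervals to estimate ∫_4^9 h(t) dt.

-906.640625

Δt = (9 − 4)/4 = 1.25.
Right endpoints: 5.25, 6.5, 7.75, 9.
h(5.25) = -26.953125, h(6.5) = -95.625, h(7.75) = -212.734375, h(9) = -390.
Sum = Δt · [h(5.25) + h(6.5) + h(7.75) + h(9)].
Sum = -906.640625.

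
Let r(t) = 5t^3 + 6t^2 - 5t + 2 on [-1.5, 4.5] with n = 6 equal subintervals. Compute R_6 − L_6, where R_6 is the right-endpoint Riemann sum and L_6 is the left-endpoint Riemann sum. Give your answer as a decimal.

550.5

R_6 = 966.
L_6 = 415.5.
R_6 − L_6 = 550.5.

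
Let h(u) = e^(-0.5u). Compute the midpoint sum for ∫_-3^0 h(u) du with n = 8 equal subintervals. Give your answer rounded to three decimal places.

Δu = (0 − (-3))/8 = 0.375.
Midpoints: -2.8125, -2.4375, -2.0625, -1.6875, -1.3125, -0.9375, -0.5625, -0.1875.
h(-2.8125) ≈ 4.081, h(-2.4375) ≈ 3.383, h(-2.0625) ≈ 2.805, h(-1.6875) ≈ 2.325, h(-1.3125) ≈ 1.928, h(-0.9375) ≈ 1.598, h(-0.5625) ≈ 1.325, h(-0.1875) ≈ 1.098.
Sum = Δu · [h(-2.8125) + h(-2.4375) + h(-2.0625) + ...].
Sum ≈ 6.953.

6.953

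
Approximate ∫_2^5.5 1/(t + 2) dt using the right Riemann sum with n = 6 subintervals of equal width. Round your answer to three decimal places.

Δt = (5.5 − 2)/6 = 7/12.
Right endpoints: 31/12, 19/6, 3.75, 13/3, 59/12, 5.5.
f(31/12) = 12/55, f(19/6) = 6/31, f(3.75) = 4/23, f(13/3) = 3/19, f(59/12) = 12/83, f(5.5) = 2/15.
Sum = Δt · [f(31/12) + f(19/6) + f(3.75) + ...].
Sum ≈ 0.596.

0.596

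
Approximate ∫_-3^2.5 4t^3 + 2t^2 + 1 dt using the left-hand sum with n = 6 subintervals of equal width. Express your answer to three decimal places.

Δt = (2.5 − (-3))/6 = 11/12.
Left endpoints: -3, -25/12, -7/6, -0.25, 2/3, 19/12.
f(-3) = -89, f(-25/12) = -11443/432, f(-7/6) = -71/27, f(-0.25) = 1.0625, f(2/3) = 83/27, f(19/12) = 9457/432.
Sum = Δt · [f(-3) + f(-25/12) + f(-7/6) + ...].
Sum ≈ -84.416.

-84.416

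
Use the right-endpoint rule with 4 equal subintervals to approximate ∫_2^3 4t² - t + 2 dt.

Δt = (3 − 2)/4 = 0.25.
Right endpoints: 2.25, 2.5, 2.75, 3.
f(2.25) = 20, f(2.5) = 24.5, f(2.75) = 29.5, f(3) = 35.
Sum = Δt · [f(2.25) + f(2.5) + f(2.75) + f(3)].
Sum = 27.25.

27.25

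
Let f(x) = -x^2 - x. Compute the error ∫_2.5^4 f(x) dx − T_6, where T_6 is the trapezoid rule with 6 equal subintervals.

0.015625

Exact integral: ∫_2.5^4 f(x) dx = -21.
T_6 = -21.015625.
Error = -21 − (-21.015625) = 0.015625.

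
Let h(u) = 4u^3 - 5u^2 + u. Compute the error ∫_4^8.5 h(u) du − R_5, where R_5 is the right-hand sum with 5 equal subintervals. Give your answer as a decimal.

-908.2125

Exact integral: ∫_4^8.5 h(u) du = 4075.3125.
R_5 = 4983.525.
Error = 4075.3125 − 4983.525 = -908.2125.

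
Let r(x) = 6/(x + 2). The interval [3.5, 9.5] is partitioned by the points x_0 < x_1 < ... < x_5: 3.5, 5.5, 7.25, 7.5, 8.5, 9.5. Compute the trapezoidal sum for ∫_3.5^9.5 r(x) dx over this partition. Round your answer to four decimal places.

4.4666

Subinterval widths: 2, 1.75, 0.25, 1, 1.
r(3.5) = 12/11, r(5.5) = 0.8, r(7.25) = 24/37, r(7.5) = 12/19, r(8.5) = 4/7, r(9.5) = 12/23.
On each subinterval the trapezoid contributes (Δx_i/2)·[r(x_{i-1}) + r(x_i)].
Sum ≈ 4.4666.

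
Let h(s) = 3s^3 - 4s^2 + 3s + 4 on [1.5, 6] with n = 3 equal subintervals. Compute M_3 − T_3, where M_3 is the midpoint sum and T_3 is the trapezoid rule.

M_3 = 728.2265625.
T_3 = 803.53125.
M_3 − T_3 = -75.3046875.

-75.3046875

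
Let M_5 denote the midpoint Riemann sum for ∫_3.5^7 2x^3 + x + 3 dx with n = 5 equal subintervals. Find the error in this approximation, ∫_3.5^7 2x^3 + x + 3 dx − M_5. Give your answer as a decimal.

4.501875

Exact integral: ∫_3.5^7 f(x) dx = 1154.34375.
M_5 = 1149.841875.
Error = 1154.34375 − 1149.841875 = 4.501875.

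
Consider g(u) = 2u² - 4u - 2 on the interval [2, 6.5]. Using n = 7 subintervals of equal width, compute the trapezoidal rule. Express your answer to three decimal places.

92.870

Δu = (6.5 − 2)/7 = 9/14.
g(2) = -2, g(37/14) = 137/98, g(23/7) = 316/49, g(55/14) = 1289/98, g(32/7) = 1054/49, g(73/14) = 3089/98, g(41/7) = 2116/49, g(6.5) = 56.5.
T_7 = (Δu/2)·[g(u_0) + 2g(u_1) + ... + 2g(u_{6}) + g(u_7)].
Sum ≈ 92.870.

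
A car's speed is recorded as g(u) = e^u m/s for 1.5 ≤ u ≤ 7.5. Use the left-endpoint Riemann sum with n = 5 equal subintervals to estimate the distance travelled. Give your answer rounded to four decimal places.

Δu = (7.5 − 1.5)/5 = 1.2.
Left endpoints: 1.5, 2.7, 3.9, 5.1, 6.3.
g(1.5) ≈ 4.4817, g(2.7) ≈ 14.8797, g(3.9) ≈ 49.4024, g(5.1) ≈ 164.0219, g(6.3) ≈ 544.5719.
Sum = Δu · [g(1.5) + g(2.7) + g(3.9) + g(5.1) + g(6.3)].
Sum ≈ 932.8292.

932.8292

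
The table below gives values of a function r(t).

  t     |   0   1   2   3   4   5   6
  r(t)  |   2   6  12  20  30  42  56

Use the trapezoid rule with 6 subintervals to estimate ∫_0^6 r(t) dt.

Δt = 1.
T_6 = (1/2)·[2 + 2·6 + 2·12 + 2·20 + 2·30 + 2·42 + 56] = 139.

139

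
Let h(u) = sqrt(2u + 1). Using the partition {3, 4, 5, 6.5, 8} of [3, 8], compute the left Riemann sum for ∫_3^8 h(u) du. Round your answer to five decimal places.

Subinterval widths: 1, 1, 1.5, 1.5.
Left endpoints: 3, 4, 5, 6.5.
h(3) ≈ 2.64575, h(4) ≈ 3.00000, h(5) ≈ 3.31662, h(6.5) ≈ 3.74166.
Sum = Σ Δu_i · h(u_i).
Sum ≈ 16.23317.

16.23317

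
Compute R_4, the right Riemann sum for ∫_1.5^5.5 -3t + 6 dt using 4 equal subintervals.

Δt = (5.5 − 1.5)/4 = 1.
Right endpoints: 2.5, 3.5, 4.5, 5.5.
f(2.5) = -1.5, f(3.5) = -4.5, f(4.5) = -7.5, f(5.5) = -10.5.
Sum = Δt · [f(2.5) + f(3.5) + f(4.5) + f(5.5)].
Sum = -24.

-24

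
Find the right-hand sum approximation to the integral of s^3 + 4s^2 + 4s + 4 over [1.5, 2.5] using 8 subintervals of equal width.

38.875

Δs = (2.5 − 1.5)/8 = 0.125.
Right endpoints: 1.625, 1.75, 1.875, 2, 2.125, 2.25, 2.375, 2.5.
f(1.625) = 12981/512, f(1.75) = 28.609375, f(1.875) = 16463/512, f(2) = 36, f(2.125) = 20561/512, f(2.25) = 44.640625, f(2.375) = 25323/512, f(2.5) = 54.625.
Sum = Δs · [f(1.625) + f(1.75) + f(1.875) + ...].
Sum = 38.875.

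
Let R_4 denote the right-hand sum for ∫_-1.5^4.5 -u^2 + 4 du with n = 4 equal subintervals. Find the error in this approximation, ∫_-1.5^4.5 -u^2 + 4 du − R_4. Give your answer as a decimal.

Exact integral: ∫_-1.5^4.5 f(u) du = -7.5.
R_4 = -23.25.
Error = -7.5 − (-23.25) = 15.75.

15.75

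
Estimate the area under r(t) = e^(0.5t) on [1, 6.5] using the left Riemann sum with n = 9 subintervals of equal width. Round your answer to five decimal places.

Δt = (6.5 − 1)/9 = 11/18.
Left endpoints: 1, 29/18, 20/9, 17/6, 31/9, 73/18, 14/3, 95/18, 53/9.
r(1) ≈ 1.64872, r(29/18) ≈ 2.23794, r(20/9) ≈ 3.03773, r(17/6) ≈ 4.12335, r(31/9) ≈ 5.59695, r(73/18) ≈ 7.59718, r(14/3) ≈ 10.31226, r(95/18) ≈ 13.99764, r(53/9) ≈ 19.00010.
Sum = Δt · [r(1) + r(29/18) + r(20/9) + ...].
Sum ≈ 41.28171.

41.28171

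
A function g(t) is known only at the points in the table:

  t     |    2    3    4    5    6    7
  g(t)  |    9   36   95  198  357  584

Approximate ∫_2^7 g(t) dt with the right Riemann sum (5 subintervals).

1270

Δt = 1.
Sum = 1·[36 + 95 + 198 + 357 + 584] = 1270.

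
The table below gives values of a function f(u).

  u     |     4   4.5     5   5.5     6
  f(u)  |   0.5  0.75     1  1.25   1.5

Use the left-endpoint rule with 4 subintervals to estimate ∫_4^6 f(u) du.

1.75

Δu = 0.5.
Sum = 0.5·[0.5 + 0.75 + 1 + 1.25] = 1.75.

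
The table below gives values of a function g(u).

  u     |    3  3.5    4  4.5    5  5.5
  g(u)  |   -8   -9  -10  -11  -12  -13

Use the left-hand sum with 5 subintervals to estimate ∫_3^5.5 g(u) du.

-25

Δu = 0.5.
Sum = 0.5·[(-8) + (-9) + (-10) + (-11) + (-12)] = -25.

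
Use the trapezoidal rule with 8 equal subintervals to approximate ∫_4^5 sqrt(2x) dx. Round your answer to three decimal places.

Δx = (5 − 4)/8 = 0.125.
f(4) ≈ 2.828, f(4.125) ≈ 2.872, f(4.25) ≈ 2.915, f(4.375) ≈ 2.958, f(4.5) ≈ 3.000, f(4.625) ≈ 3.041, f(4.75) ≈ 3.082, f(4.875) ≈ 3.122, f(5) ≈ 3.162.
T_8 = (Δx/2)·[f(x_0) + 2f(x_1) + ... + 2f(x_{7}) + f(x_8)].
Sum ≈ 2.998.

2.998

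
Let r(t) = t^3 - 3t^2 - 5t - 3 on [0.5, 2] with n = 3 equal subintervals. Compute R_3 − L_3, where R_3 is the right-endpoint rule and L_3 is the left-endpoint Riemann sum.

R_3 = -20.4375.
L_3 = -15.
R_3 − L_3 = -5.4375.

-5.4375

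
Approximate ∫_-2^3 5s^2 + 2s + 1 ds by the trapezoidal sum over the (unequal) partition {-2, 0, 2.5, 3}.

88.125

Subinterval widths: 2, 2.5, 0.5.
f(-2) = 17, f(0) = 1, f(2.5) = 37.25, f(3) = 52.
On each subinterval the trapezoid contributes (Δs_i/2)·[f(s_{i-1}) + f(s_i)].
Sum = 88.125.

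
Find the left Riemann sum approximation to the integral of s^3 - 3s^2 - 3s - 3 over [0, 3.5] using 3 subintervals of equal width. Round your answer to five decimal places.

-29.89583

Δs = (3.5 − 0)/3 = 7/6.
Left endpoints: 0, 7/6, 7/3.
f(0) = -3, f(7/6) = -1943/216, f(7/3) = -368/27.
Sum = Δs · [f(0) + f(7/6) + f(7/3)].
Sum ≈ -29.89583.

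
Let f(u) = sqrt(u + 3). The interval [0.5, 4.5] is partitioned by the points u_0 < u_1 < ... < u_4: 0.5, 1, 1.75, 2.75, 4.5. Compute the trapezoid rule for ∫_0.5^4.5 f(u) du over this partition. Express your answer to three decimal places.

Subinterval widths: 0.5, 0.75, 1, 1.75.
f(0.5) ≈ 1.871, f(1) ≈ 2.000, f(1.75) ≈ 2.179, f(2.75) ≈ 2.398, f(4.5) ≈ 2.739.
On each subinterval the trapezoid contributes (Δu_i/2)·[f(u_{i-1}) + f(u_i)].
Sum ≈ 9.318.

9.318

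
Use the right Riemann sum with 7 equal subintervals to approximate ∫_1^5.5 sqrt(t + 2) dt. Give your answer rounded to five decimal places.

Δt = (5.5 − 1)/7 = 9/14.
Right endpoints: 23/14, 16/7, 41/14, 25/7, 59/14, 34/7, 5.5.
f(23/14) ≈ 1.90863, f(16/7) ≈ 2.07020, f(41/14) ≈ 2.22004, f(25/7) ≈ 2.36039, f(59/14) ≈ 2.49285, f(34/7) ≈ 2.61861, f(5.5) ≈ 2.73861.
Sum = Δt · [f(23/14) + f(16/7) + f(41/14) + ...].
Sum ≈ 10.54885.

10.54885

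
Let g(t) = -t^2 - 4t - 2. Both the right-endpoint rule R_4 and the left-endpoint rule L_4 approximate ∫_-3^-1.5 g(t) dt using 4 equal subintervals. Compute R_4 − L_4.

R_4 = 2.73046875.
L_4 = 2.44921875.
R_4 − L_4 = 0.28125.

0.28125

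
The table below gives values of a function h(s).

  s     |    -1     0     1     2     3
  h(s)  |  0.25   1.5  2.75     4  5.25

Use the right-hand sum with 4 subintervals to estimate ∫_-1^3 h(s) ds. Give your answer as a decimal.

13.5

Δs = 1.
Sum = 1·[1.5 + 2.75 + 4 + 5.25] = 13.5.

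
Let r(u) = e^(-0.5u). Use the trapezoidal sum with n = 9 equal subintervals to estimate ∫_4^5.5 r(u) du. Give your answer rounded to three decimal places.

0.143

Δu = (5.5 − 4)/9 = 1/6.
r(4) ≈ 0.135, r(25/6) ≈ 0.125, r(13/3) ≈ 0.115, r(4.5) ≈ 0.105, r(14/3) ≈ 0.097, r(29/6) ≈ 0.089, r(5) ≈ 0.082, r(31/6) ≈ 0.076, r(16/3) ≈ 0.069, r(5.5) ≈ 0.064.
T_9 = (Δu/2)·[r(u_0) + 2r(u_1) + ... + 2r(u_{8}) + r(u_9)].
Sum ≈ 0.143.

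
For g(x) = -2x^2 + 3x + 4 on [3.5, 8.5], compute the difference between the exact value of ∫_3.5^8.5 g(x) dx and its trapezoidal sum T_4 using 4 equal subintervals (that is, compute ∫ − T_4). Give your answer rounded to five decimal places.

2.60417

Exact integral: ∫_3.5^8.5 g(x) dx ≈ -270.8333333.
T_4 = -273.4375.
Error ≈ -270.8333333 − (-273.4375) ≈ 2.60417.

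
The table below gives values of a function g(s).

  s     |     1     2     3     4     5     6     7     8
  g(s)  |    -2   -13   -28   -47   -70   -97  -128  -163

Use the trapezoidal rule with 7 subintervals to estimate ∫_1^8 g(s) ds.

Δs = 1.
T_7 = (1/2)·[(-2) + 2·(-13) + 2·(-28) + 2·(-47) + 2·(-70) + 2·(-97) + 2·(-128) + (-163)] = -465.5.

-465.5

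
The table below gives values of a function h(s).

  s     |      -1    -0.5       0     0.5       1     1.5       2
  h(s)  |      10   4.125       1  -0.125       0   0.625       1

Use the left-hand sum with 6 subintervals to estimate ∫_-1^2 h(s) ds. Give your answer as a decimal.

Δs = 0.5.
Sum = 0.5·[10 + 4.125 + 1 + (-0.125) + 0 + 0.625] = 7.8125.

7.8125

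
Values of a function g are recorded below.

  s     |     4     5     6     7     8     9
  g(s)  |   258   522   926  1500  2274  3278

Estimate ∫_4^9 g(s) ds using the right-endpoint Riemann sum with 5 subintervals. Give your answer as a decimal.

8500

Δs = 1.
Sum = 1·[522 + 926 + 1500 + 2274 + 3278] = 8500.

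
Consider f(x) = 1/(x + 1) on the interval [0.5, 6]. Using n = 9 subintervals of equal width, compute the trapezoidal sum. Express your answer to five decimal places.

Δx = (6 − 0.5)/9 = 11/18.
f(0.5) = 2/3, f(10/9) = 9/19, f(31/18) = 18/49, f(7/3) = 0.3, f(53/18) = 18/71, f(32/9) = 9/41, f(25/6) = 6/31, f(43/9) = 9/52, f(97/18) = 18/115, f(6) = 1/7.
T_9 = (Δx/2)·[f(x_0) + 2f(x_1) + ... + 2f(x_{8}) + f(x_9)].
Sum ≈ 1.55343.

1.55343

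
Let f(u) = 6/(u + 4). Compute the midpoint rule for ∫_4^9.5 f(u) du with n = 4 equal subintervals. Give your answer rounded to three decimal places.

3.135

Δu = (9.5 − 4)/4 = 1.375.
Midpoints: 4.6875, 6.0625, 7.4375, 8.8125.
f(4.6875) = 96/139, f(6.0625) = 96/161, f(7.4375) = 32/61, f(8.8125) = 96/205.
Sum = Δu · [f(4.6875) + f(6.0625) + f(7.4375) + f(8.8125)].
Sum ≈ 3.135.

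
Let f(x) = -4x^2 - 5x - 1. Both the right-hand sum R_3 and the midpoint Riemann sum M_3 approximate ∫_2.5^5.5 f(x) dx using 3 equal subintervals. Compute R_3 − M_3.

R_3 = -321.5.
M_3 = -263.
R_3 − M_3 = -58.5.

-58.5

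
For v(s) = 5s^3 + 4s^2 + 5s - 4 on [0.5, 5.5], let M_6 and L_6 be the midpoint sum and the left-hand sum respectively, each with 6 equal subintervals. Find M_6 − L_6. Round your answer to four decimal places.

364.2361

M_6 ≈ 1406.238426.
L_6 ≈ 1042.002315.
M_6 − L_6 ≈ 364.2361.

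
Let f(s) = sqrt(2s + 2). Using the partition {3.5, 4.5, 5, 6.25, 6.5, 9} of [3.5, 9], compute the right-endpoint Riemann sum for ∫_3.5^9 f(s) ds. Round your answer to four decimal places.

Subinterval widths: 1, 0.5, 1.25, 0.25, 2.5.
Right endpoints: 4.5, 5, 6.25, 6.5, 9.
f(4.5) ≈ 3.3166, f(5) ≈ 3.4641, f(6.25) ≈ 3.8079, f(6.5) ≈ 3.8730, f(9) ≈ 4.4721.
Sum = Σ Δs_i · f(s_i).
Sum ≈ 21.9571.

21.9571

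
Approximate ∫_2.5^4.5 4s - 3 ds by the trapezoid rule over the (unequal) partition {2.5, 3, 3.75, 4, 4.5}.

Subinterval widths: 0.5, 0.75, 0.25, 0.5.
f(2.5) = 7, f(3) = 9, f(3.75) = 12, f(4) = 13, f(4.5) = 15.
On each subinterval the trapezoid contributes (Δs_i/2)·[f(s_{i-1}) + f(s_i)].
Sum = 22.

22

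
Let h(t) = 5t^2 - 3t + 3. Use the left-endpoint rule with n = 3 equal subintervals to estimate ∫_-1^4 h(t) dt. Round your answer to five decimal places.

Δt = (4 − (-1))/3 = 5/3.
Left endpoints: -1, 2/3, 7/3.
h(-1) = 11, h(2/3) = 29/9, h(7/3) = 209/9.
Sum = Δt · [h(-1) + h(2/3) + h(7/3)].
Sum ≈ 62.40741.

62.40741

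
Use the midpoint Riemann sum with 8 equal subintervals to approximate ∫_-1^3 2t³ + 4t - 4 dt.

39.5

Δt = (3 − (-1))/8 = 0.5.
Midpoints: -0.75, -0.25, 0.25, 0.75, 1.25, 1.75, 2.25, 2.75.
f(-0.75) = -7.84375, f(-0.25) = -5.03125, f(0.25) = -2.96875, f(0.75) = -0.15625, f(1.25) = 4.90625, f(1.75) = 13.71875, f(2.25) = 27.78125, f(2.75) = 48.59375.
Sum = Δt · [f(-0.75) + f(-0.25) + f(0.25) + ...].
Sum = 39.5.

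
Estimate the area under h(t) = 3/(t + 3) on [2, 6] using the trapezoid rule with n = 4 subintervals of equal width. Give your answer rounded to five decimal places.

Δt = (6 − 2)/4 = 1.
h(2) = 0.6, h(3) = 0.5, h(4) = 3/7, h(5) = 0.375, h(6) = 1/3.
T_4 = (Δt/2)·[h(t_0) + 2h(t_1) + 2h(t_2) + 2h(t_3) + h(t_4)].
Sum ≈ 1.77024.

1.77024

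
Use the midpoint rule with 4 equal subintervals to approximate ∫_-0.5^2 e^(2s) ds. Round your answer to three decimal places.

25.427

Δs = (2 − (-0.5))/4 = 0.625.
Midpoints: -0.1875, 0.4375, 1.0625, 1.6875.
f(-0.1875) ≈ 0.687, f(0.4375) ≈ 2.399, f(1.0625) ≈ 8.373, f(1.6875) ≈ 29.224.
Sum = Δs · [f(-0.1875) + f(0.4375) + f(1.0625) + f(1.6875)].
Sum ≈ 25.427.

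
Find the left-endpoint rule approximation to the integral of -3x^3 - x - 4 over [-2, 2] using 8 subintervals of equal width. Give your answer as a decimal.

Δx = (2 − (-2))/8 = 0.5.
Left endpoints: -2, -1.5, -1, -0.5, 0, 0.5, 1, 1.5.
f(-2) = 22, f(-1.5) = 7.625, f(-1) = 0, f(-0.5) = -3.125, f(0) = -4, f(0.5) = -4.875, f(1) = -8, f(1.5) = -15.625.
Sum = Δx · [f(-2) + f(-1.5) + f(-1) + ...].
Sum = -3.

-3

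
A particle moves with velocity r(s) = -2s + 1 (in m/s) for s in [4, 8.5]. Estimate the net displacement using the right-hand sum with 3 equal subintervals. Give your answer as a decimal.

-58.5

Δs = (8.5 − 4)/3 = 1.5.
Right endpoints: 5.5, 7, 8.5.
r(5.5) = -10, r(7) = -13, r(8.5) = -16.
Sum = Δs · [r(5.5) + r(7) + r(8.5)].
Sum = -58.5.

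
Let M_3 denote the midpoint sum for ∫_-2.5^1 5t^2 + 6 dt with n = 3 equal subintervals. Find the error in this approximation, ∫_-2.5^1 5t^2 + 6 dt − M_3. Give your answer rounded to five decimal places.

Exact integral: ∫_-2.5^1 f(t) dt ≈ 48.7083333.
M_3 ≈ 46.7233796.
Error ≈ 48.7083333 − 46.7233796 ≈ 1.98495.

1.98495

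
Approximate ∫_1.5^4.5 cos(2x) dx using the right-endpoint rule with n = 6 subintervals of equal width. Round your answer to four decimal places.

Δx = (4.5 − 1.5)/6 = 0.5.
Right endpoints: 2, 2.5, 3, 3.5, 4, 4.5.
f(2) ≈ -0.6536, f(2.5) ≈ 0.2837, f(3) ≈ 0.9602, f(3.5) ≈ 0.7539, f(4) ≈ -0.1455, f(4.5) ≈ -0.9111.
Sum = Δx · [f(2) + f(2.5) + f(3) + ...].
Sum ≈ 0.1437.

0.1437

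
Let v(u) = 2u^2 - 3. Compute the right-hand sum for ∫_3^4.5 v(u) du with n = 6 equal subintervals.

Δu = (4.5 − 3)/6 = 0.25.
Right endpoints: 3.25, 3.5, 3.75, 4, 4.25, 4.5.
v(3.25) = 18.125, v(3.5) = 21.5, v(3.75) = 25.125, v(4) = 29, v(4.25) = 33.125, v(4.5) = 37.5.
Sum = Δu · [v(3.25) + v(3.5) + v(3.75) + ...].
Sum = 41.09375.

41.09375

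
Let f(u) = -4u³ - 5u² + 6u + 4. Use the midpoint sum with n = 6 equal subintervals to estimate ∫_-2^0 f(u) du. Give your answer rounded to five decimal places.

-1.46296

Δu = (0 − (-2))/6 = 1/3.
Midpoints: -11/6, -1.5, -7/6, -5/6, -0.5, -1/6.
f(-11/6) = 91/108, f(-1.5) = -2.75, f(-7/6) = -373/108, f(-5/6) = -233/108, f(-0.5) = 0.25, f(-1/6) = 311/108.
Sum = Δu · [f(-11/6) + f(-1.5) + f(-7/6) + ...].
Sum ≈ -1.46296.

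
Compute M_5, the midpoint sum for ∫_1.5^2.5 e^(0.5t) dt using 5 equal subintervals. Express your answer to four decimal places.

2.7455

Δt = (2.5 − 1.5)/5 = 0.2.
Midpoints: 1.6, 1.8, 2, 2.2, 2.4.
f(1.6) ≈ 2.2255, f(1.8) ≈ 2.4596, f(2) ≈ 2.7183, f(2.2) ≈ 3.0042, f(2.4) ≈ 3.3201.
Sum = Δt · [f(1.6) + f(1.8) + f(2) + f(2.2) + f(2.4)].
Sum ≈ 2.7455.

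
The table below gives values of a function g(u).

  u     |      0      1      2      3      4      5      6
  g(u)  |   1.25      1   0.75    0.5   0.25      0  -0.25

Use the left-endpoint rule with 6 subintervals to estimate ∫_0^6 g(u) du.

3.75

Δu = 1.
Sum = 1·[1.25 + 1 + 0.75 + 0.5 + 0.25 + 0] = 3.75.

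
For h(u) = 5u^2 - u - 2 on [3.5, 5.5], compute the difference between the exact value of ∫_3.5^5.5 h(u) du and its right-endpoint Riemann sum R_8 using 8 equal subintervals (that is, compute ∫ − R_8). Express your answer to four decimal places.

-11.1042

Exact integral: ∫_3.5^5.5 h(u) du ≈ 192.833333.
R_8 = 203.9375.
Error ≈ 192.833333 − 203.9375 ≈ -11.1042.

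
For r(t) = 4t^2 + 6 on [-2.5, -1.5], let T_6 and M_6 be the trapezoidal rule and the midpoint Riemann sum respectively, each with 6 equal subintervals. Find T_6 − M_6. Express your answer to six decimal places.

0.027778

T_6 ≈ 22.35185185.
M_6 ≈ 22.32407407.
T_6 − M_6 ≈ 0.027778.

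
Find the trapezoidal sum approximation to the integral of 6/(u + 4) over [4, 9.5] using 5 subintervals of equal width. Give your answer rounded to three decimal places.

3.146

Δu = (9.5 − 4)/5 = 1.1.
f(4) = 0.75, f(5.1) = 60/91, f(6.2) = 10/17, f(7.3) = 60/113, f(8.4) = 15/31, f(9.5) = 4/9.
T_5 = (Δu/2)·[f(u_0) + 2f(u_1) + ... + 2f(u_{4}) + f(u_5)].
Sum ≈ 3.146.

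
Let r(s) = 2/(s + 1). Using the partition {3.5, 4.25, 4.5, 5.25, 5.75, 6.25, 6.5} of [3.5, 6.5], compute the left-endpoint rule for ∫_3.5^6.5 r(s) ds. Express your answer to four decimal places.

1.0784

Subinterval widths: 0.75, 0.25, 0.75, 0.5, 0.5, 0.25.
Left endpoints: 3.5, 4.25, 4.5, 5.25, 5.75, 6.25.
r(3.5) = 4/9, r(4.25) = 8/21, r(4.5) = 4/11, r(5.25) = 0.32, r(5.75) = 8/27, r(6.25) = 8/29.
Sum = Σ Δs_i · r(s_i).
Sum ≈ 1.0784.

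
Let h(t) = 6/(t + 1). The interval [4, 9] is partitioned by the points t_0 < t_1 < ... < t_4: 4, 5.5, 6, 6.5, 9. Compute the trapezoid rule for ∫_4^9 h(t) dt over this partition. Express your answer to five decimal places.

4.20165

Subinterval widths: 1.5, 0.5, 0.5, 2.5.
h(4) = 1.2, h(5.5) = 12/13, h(6) = 6/7, h(6.5) = 0.8, h(9) = 0.6.
On each subinterval the trapezoid contributes (Δt_i/2)·[h(t_{i-1}) + h(t_i)].
Sum ≈ 4.20165.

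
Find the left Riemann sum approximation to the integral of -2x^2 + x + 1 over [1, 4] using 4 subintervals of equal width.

Δx = (4 − 1)/4 = 0.75.
Left endpoints: 1, 1.75, 2.5, 3.25.
f(1) = 0, f(1.75) = -3.375, f(2.5) = -9, f(3.25) = -16.875.
Sum = Δx · [f(1) + f(1.75) + f(2.5) + f(3.25)].
Sum = -21.9375.

-21.9375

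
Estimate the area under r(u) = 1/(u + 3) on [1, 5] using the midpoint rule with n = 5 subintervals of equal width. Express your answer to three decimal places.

0.692

Δu = (5 − 1)/5 = 0.8.
Midpoints: 1.4, 2.2, 3, 3.8, 4.6.
r(1.4) = 5/22, r(2.2) = 5/26, r(3) = 1/6, r(3.8) = 5/34, r(4.6) = 5/38.
Sum = Δu · [r(1.4) + r(2.2) + r(3) + r(3.8) + r(4.6)].
Sum ≈ 0.692.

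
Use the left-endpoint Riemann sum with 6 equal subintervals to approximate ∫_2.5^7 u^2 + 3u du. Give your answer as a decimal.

Δu = (7 − 2.5)/6 = 0.75.
Left endpoints: 2.5, 3.25, 4, 4.75, 5.5, 6.25.
f(2.5) = 13.75, f(3.25) = 20.3125, f(4) = 28, f(4.75) = 36.8125, f(5.5) = 46.75, f(6.25) = 57.8125.
Sum = Δu · [f(2.5) + f(3.25) + f(4) + ...].
Sum = 152.578125.

152.578125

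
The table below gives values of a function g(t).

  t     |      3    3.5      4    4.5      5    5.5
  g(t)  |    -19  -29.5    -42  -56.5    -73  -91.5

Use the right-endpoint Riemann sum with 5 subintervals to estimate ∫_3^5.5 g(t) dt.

Δt = 0.5.
Sum = 0.5·[(-29.5) + (-42) + (-56.5) + (-73) + (-91.5)] = -146.25.

-146.25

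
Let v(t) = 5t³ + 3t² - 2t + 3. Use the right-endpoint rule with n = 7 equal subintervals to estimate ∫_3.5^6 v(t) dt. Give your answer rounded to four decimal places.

1759.6492

Δt = (6 − 3.5)/7 = 5/14.
Right endpoints: 27/7, 59/14, 32/7, 69/14, 37/7, 79/14, 6.
v(27/7) = 112107/343, v(59/14) = 1158201/2744, v(32/7) = 183237/343, v(69/14) = 1823691/2744, v(37/7) = 279417/343, v(79/14) = 2704581/2744, v(6) = 1179.
Sum = Δt · [v(27/7) + v(59/14) + v(32/7) + ...].
Sum ≈ 1759.6492.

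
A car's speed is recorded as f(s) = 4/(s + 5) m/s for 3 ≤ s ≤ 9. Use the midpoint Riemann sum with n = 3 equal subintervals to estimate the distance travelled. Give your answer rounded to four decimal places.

Δs = (9 − 3)/3 = 2.
Midpoints: 4, 6, 8.
f(4) = 4/9, f(6) = 4/11, f(8) = 4/13.
Sum = Δs · [f(4) + f(6) + f(8)].
Sum ≈ 2.2315.

2.2315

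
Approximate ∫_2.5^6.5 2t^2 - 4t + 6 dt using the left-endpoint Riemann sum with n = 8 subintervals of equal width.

Δt = (6.5 − 2.5)/8 = 0.5.
Left endpoints: 2.5, 3, 3.5, 4, 4.5, 5, 5.5, 6.
f(2.5) = 8.5, f(3) = 12, f(3.5) = 16.5, f(4) = 22, f(4.5) = 28.5, f(5) = 36, f(5.5) = 44.5, f(6) = 54.
Sum = Δt · [f(2.5) + f(3) + f(3.5) + ...].
Sum = 111.

111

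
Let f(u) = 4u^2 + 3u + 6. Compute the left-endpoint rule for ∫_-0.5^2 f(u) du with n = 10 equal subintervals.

28.75

Δu = (2 − (-0.5))/10 = 0.25.
Left endpoints: -0.5, -0.25, 0, 0.25, 0.5, 0.75, 1, 1.25, 1.5, 1.75.
f(-0.5) = 5.5, f(-0.25) = 5.5, f(0) = 6, f(0.25) = 7, f(0.5) = 8.5, f(0.75) = 10.5, f(1) = 13, f(1.25) = 16, f(1.5) = 19.5, f(1.75) = 23.5.
Sum = Δu · [f(-0.5) + f(-0.25) + f(0) + ...].
Sum = 28.75.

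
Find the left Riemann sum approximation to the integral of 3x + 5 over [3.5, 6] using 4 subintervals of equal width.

Δx = (6 − 3.5)/4 = 0.625.
Left endpoints: 3.5, 4.125, 4.75, 5.375.
f(3.5) = 15.5, f(4.125) = 17.375, f(4.75) = 19.25, f(5.375) = 21.125.
Sum = Δx · [f(3.5) + f(4.125) + f(4.75) + f(5.375)].
Sum = 45.78125.

45.78125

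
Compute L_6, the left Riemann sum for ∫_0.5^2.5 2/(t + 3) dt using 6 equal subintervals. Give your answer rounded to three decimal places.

Δt = (2.5 − 0.5)/6 = 1/3.
Left endpoints: 0.5, 5/6, 7/6, 1.5, 11/6, 13/6.
f(0.5) = 4/7, f(5/6) = 12/23, f(7/6) = 0.48, f(1.5) = 4/9, f(11/6) = 12/29, f(13/6) = 12/31.
Sum = Δt · [f(0.5) + f(5/6) + f(7/6) + ...].
Sum ≈ 0.940.

0.940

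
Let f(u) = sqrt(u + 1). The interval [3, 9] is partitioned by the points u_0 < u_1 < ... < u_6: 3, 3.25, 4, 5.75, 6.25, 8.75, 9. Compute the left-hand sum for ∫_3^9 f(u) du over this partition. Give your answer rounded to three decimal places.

Subinterval widths: 0.25, 0.75, 1.75, 0.5, 2.5, 0.25.
Left endpoints: 3, 3.25, 4, 5.75, 6.25, 8.75.
f(3) ≈ 2.000, f(3.25) ≈ 2.062, f(4) ≈ 2.236, f(5.75) ≈ 2.598, f(6.25) ≈ 2.693, f(8.75) ≈ 3.122.
Sum = Σ Δu_i · f(u_i).
Sum ≈ 14.770.

14.770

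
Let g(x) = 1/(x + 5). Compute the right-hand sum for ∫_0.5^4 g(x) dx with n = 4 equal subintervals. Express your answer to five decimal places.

Δx = (4 − 0.5)/4 = 0.875.
Right endpoints: 1.375, 2.25, 3.125, 4.
g(1.375) = 8/51, g(2.25) = 4/29, g(3.125) = 8/65, g(4) = 1/9.
Sum = Δx · [g(1.375) + g(2.25) + g(3.125) + g(4)].
Sum ≈ 0.46286.

0.46286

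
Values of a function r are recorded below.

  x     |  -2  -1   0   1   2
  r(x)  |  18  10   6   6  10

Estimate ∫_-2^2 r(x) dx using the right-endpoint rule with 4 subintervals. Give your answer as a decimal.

32

Δx = 1.
Sum = 1·[10 + 6 + 6 + 10] = 32.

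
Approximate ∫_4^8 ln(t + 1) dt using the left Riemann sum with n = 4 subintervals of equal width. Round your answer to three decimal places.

7.427

Δt = (8 − 4)/4 = 1.
Left endpoints: 4, 5, 6, 7.
f(4) ≈ 1.609, f(5) ≈ 1.792, f(6) ≈ 1.946, f(7) ≈ 2.079.
Sum = Δt · [f(4) + f(5) + f(6) + f(7)].
Sum ≈ 7.427.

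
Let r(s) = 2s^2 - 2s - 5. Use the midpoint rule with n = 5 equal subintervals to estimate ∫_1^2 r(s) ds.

-3.34

Δs = (2 − 1)/5 = 0.2.
Midpoints: 1.1, 1.3, 1.5, 1.7, 1.9.
r(1.1) = -4.78, r(1.3) = -4.22, r(1.5) = -3.5, r(1.7) = -2.62, r(1.9) = -1.58.
Sum = Δs · [r(1.1) + r(1.3) + r(1.5) + r(1.7) + r(1.9)].
Sum = -3.34.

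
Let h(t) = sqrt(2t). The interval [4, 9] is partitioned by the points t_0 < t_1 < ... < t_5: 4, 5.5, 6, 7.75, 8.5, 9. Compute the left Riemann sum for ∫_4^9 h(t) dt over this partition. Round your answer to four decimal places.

Subinterval widths: 1.5, 0.5, 1.75, 0.75, 0.5.
Left endpoints: 4, 5.5, 6, 7.75, 8.5.
h(4) ≈ 2.8284, h(5.5) ≈ 3.3166, h(6) ≈ 3.4641, h(7.75) ≈ 3.9370, h(8.5) ≈ 4.1231.
Sum = Σ Δt_i · h(t_i).
Sum ≈ 16.9774.

16.9774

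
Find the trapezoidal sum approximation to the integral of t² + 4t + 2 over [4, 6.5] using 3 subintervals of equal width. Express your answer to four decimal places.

Δt = (6.5 − 4)/3 = 5/6.
f(4) = 34, f(29/6) = 1609/36, f(17/3) = 511/9, f(6.5) = 70.25.
T_3 = (Δt/2)·[f(t_0) + 2f(t_1) + 2f(t_2) + f(t_3)].
Sum ≈ 127.9977.

127.9977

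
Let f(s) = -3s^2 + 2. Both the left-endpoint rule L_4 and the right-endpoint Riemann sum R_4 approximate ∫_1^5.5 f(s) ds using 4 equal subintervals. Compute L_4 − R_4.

98.71875

L_4 = -109.86328125.
R_4 = -208.58203125.
L_4 − R_4 = 98.71875.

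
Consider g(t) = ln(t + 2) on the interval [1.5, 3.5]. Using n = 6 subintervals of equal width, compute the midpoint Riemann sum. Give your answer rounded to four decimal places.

Δt = (3.5 − 1.5)/6 = 1/3.
Midpoints: 5/3, 2, 7/3, 8/3, 3, 10/3.
g(5/3) ≈ 1.2993, g(2) ≈ 1.3863, g(7/3) ≈ 1.4663, g(8/3) ≈ 1.5404, g(3) ≈ 1.6094, g(10/3) ≈ 1.6740.
Sum = Δt · [g(5/3) + g(2) + g(7/3) + ...].
Sum ≈ 2.9919.

2.9919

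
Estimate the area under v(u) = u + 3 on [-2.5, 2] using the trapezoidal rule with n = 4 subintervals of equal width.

Δu = (2 − (-2.5))/4 = 1.125.
v(-2.5) = 0.5, v(-1.375) = 1.625, v(-0.25) = 2.75, v(0.875) = 3.875, v(2) = 5.
T_4 = (Δu/2)·[v(u_0) + 2v(u_1) + 2v(u_2) + 2v(u_3) + v(u_4)].
Sum = 12.375.

12.375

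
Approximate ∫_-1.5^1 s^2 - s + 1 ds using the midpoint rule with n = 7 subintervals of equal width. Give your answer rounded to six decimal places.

4.556760

Δs = (1 − (-1.5))/7 = 5/14.
Midpoints: -37/28, -27/28, -17/28, -0.25, 3/28, 13/28, 23/28.
f(-37/28) = 3189/784, f(-27/28) = 2269/784, f(-17/28) = 1549/784, f(-0.25) = 1.3125, f(3/28) = 709/784, f(13/28) = 589/784, f(23/28) = 669/784.
Sum = Δs · [f(-37/28) + f(-27/28) + f(-17/28) + ...].
Sum ≈ 4.556760.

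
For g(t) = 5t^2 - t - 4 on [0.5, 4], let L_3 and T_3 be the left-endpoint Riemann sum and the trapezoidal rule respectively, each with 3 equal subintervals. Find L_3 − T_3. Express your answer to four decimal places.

L_3 ≈ 44.657407.
T_3 ≈ 88.553241.
L_3 − T_3 ≈ -43.8958.

-43.8958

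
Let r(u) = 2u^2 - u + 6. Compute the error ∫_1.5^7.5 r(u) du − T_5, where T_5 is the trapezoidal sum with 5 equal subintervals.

Exact integral: ∫_1.5^7.5 r(u) du = 288.
T_5 = 290.88.
Error = 288 − 290.88 = -2.88.

-2.88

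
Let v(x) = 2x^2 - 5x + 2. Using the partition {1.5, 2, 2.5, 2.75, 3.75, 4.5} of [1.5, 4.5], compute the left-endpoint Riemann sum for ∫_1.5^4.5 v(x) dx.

Subinterval widths: 0.5, 0.5, 0.25, 1, 0.75.
Left endpoints: 1.5, 2, 2.5, 2.75, 3.75.
v(1.5) = -1, v(2) = 0, v(2.5) = 2, v(2.75) = 3.375, v(3.75) = 11.375.
Sum = Σ Δx_i · v(x_i).
Sum = 11.90625.

11.90625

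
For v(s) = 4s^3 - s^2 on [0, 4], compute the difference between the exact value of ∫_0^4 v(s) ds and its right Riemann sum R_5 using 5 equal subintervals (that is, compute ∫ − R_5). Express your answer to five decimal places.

Exact integral: ∫_0^4 v(s) ds ≈ 234.6666667.
R_5 = 340.48.
Error ≈ 234.6666667 − 340.48 ≈ -105.81333.

-105.81333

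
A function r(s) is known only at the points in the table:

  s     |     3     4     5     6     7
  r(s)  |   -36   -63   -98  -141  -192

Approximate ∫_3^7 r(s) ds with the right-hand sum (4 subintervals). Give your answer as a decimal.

Δs = 1.
Sum = 1·[(-63) + (-98) + (-141) + (-192)] = -494.

-494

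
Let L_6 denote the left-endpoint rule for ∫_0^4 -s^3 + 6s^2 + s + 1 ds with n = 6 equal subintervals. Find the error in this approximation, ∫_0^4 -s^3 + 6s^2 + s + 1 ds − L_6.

Exact integral: ∫_0^4 f(s) ds = 76.
L_6 = 64.
Error = 76 − 64 = 12.

12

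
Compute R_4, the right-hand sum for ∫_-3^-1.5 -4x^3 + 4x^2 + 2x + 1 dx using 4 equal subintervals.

81.05859375

Δx = (-1.5 − (-3))/4 = 0.375.
Right endpoints: -2.625, -2.25, -1.875, -1.5.
f(-2.625) = 95.6640625, f(-2.25) = 62.3125, f(-1.875) = 37.6796875, f(-1.5) = 20.5.
Sum = Δx · [f(-2.625) + f(-2.25) + f(-1.875) + f(-1.5)].
Sum = 81.05859375.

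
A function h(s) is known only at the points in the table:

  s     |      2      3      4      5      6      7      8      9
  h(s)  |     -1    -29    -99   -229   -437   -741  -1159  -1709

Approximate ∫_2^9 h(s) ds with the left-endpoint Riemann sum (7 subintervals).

Δs = 1.
Sum = 1·[(-1) + (-29) + (-99) + (-229) + (-437) + (-741) + (-1159)] = -2695.

-2695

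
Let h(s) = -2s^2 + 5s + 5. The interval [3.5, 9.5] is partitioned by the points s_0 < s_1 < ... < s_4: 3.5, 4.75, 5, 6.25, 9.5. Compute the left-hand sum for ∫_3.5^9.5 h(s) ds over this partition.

Subinterval widths: 1.25, 0.25, 1.25, 3.25.
Left endpoints: 3.5, 4.75, 5, 6.25.
h(3.5) = -2, h(4.75) = -16.375, h(5) = -20, h(6.25) = -41.875.
Sum = Σ Δs_i · h(s_i).
Sum = -167.6875.

-167.6875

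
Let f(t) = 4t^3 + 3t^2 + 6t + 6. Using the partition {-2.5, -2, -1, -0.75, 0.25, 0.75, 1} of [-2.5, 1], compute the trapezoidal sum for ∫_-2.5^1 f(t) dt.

Subinterval widths: 0.5, 1, 0.25, 1, 0.5, 0.25.
f(-2.5) = -52.75, f(-2) = -26, f(-1) = -1, f(-0.75) = 1.5, f(0.25) = 7.75, f(0.75) = 13.875, f(1) = 19.
On each subinterval the trapezoid contributes (Δt_i/2)·[f(t_{i-1}) + f(t_i)].
Sum = -18.984375.

-18.984375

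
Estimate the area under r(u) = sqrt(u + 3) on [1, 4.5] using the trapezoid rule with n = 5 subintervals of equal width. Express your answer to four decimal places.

Δu = (4.5 − 1)/5 = 0.7.
r(1) ≈ 2.0000, r(1.7) ≈ 2.1679, r(2.4) ≈ 2.3238, r(3.1) ≈ 2.4698, r(3.8) ≈ 2.6077, r(4.5) ≈ 2.7386.
T_5 = (Δu/2)·[r(u_0) + 2r(u_1) + ... + 2r(u_{4}) + r(u_5)].
Sum ≈ 8.3570.

8.3570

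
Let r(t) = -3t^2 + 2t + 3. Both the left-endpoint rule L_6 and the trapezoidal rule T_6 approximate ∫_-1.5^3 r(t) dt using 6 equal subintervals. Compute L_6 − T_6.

4.21875

L_6 = -7.171875.
T_6 = -11.390625.
L_6 − T_6 = 4.21875.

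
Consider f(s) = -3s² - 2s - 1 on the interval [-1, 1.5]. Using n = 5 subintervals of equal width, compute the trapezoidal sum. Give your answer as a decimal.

-8.4375

Δs = (1.5 − (-1))/5 = 0.5.
f(-1) = -2, f(-0.5) = -0.75, f(0) = -1, f(0.5) = -2.75, f(1) = -6, f(1.5) = -10.75.
T_5 = (Δs/2)·[f(s_0) + 2f(s_1) + ... + 2f(s_{4}) + f(s_5)].
Sum = -8.4375.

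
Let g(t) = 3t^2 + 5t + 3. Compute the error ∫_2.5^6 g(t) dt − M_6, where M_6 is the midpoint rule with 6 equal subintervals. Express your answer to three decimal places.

Exact integral: ∫_2.5^6 g(t) dt = 285.25.
M_6 ≈ 284.95226.
Error ≈ 285.25 − 284.95226 ≈ 0.298.

0.298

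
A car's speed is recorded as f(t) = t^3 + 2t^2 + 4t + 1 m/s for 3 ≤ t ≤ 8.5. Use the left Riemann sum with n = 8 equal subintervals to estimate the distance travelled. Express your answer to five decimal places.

1563.65161

Δt = (8.5 − 3)/8 = 0.6875.
Left endpoints: 3, 3.6875, 4.375, 5.0625, 5.75, 6.4375, 7.125, 7.8125.
f(3) = 58, f(3.6875) = 381283/4096, f(4.375) = 71947/512, f(5.0625) = 828433/4096, f(5.75) = 280.234375, f(6.4375) = 1541783/4096, f(7.125) = 252281/512, f(7.8125) = 2585221/4096.
Sum = Δt · [f(3) + f(3.6875) + f(4.375) + ...].
Sum ≈ 1563.65161.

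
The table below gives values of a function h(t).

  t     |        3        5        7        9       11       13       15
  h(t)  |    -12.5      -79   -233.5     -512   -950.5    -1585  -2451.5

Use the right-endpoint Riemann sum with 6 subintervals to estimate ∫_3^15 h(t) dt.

Δt = 2.
Sum = 2·[(-79) + (-233.5) + (-512) + (-950.5) + (-1585) + (-2451.5)] = -11623.

-11623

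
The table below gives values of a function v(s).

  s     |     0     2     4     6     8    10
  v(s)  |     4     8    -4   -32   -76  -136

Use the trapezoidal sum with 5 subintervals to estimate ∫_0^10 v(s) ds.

Δs = 2.
T_5 = (2/2)·[4 + 2·8 + 2·(-4) + 2·(-32) + 2·(-76) + (-136)] = -340.

-340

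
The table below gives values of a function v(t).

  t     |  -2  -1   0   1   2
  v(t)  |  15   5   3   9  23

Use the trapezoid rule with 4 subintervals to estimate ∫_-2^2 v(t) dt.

36

Δt = 1.
T_4 = (1/2)·[15 + 2·5 + 2·3 + 2·9 + 23] = 36.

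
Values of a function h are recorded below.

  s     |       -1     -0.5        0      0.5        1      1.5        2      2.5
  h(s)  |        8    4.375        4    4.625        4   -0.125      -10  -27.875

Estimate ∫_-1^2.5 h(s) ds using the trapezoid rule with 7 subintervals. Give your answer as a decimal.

-1.53125

Δs = 0.5.
T_7 = (0.5/2)·[8 + 2·4.375 + 2·4 + 2·4.625 + 2·4 + 2·(-0.125) + 2·(-10) + (-27.875)] = -1.53125.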